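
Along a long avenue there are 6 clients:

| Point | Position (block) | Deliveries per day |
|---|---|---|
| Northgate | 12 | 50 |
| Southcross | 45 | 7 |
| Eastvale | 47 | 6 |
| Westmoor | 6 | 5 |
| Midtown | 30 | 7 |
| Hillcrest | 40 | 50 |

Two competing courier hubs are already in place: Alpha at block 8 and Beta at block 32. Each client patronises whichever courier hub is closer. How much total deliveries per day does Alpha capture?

55

The indifferent point is the midpoint (8+32)/2 = 20; clients left of it (closer to Alpha at 8) go to Alpha, those right go to Beta.
  Westmoor at 6 (w=5) → Alpha
  Northgate at 12 (w=50) → Alpha
  Midtown at 30 (w=7) → Beta
  Hillcrest at 40 (w=50) → Beta
  Southcross at 45 (w=7) → Beta
  Eastvale at 47 (w=6) → Beta
Alpha captures 55; Beta captures 70.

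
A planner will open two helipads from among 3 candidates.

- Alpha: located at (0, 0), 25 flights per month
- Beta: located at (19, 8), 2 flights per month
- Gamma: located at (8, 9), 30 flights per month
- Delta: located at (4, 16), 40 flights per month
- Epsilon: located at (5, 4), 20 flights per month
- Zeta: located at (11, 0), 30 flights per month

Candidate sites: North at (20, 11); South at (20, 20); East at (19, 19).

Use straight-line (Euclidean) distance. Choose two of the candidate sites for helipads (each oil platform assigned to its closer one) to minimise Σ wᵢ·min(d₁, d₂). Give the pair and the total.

{North, East}, total 2311.2

Evaluate every pair (each demand assigned to the nearer of the two):
  {North, East}: total = 2311.2
  {North, South}: total = 2359.1
  {South, East}: total = 2780.4
Best pair: {North, East} with total 2311.2.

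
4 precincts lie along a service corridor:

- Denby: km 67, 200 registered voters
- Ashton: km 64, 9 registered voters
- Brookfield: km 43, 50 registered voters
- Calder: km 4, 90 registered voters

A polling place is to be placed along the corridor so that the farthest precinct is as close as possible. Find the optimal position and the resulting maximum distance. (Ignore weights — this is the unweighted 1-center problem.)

location 35.5, max distance 31.5

The 1-center on a line is the midpoint of the two extreme points: leftmost at 4, rightmost at 67.
Optimal location = (4 + 67)/2 = 35.5; maximum distance = (67 − 4)/2 = 31.5.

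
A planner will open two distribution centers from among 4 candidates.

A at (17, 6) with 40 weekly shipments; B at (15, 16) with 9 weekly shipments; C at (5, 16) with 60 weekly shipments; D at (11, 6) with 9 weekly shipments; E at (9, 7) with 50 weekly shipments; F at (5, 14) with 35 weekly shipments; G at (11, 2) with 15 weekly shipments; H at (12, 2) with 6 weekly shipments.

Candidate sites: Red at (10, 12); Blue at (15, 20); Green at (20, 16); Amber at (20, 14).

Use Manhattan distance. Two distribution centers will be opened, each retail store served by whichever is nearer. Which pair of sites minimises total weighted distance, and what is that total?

Evaluate every pair (each demand assigned to the nearer of the two):
  {Red, Amber}: total = 1888
  {Red, Blue}: total = 1941
  {Red, Green}: total = 1950
  {Blue, Amber}: total = 3329
  {Green, Amber}: total = 3398
  {Blue, Green}: total = 3524
Best pair: {Red, Amber} with total 1888.

{Red, Amber}, total 1888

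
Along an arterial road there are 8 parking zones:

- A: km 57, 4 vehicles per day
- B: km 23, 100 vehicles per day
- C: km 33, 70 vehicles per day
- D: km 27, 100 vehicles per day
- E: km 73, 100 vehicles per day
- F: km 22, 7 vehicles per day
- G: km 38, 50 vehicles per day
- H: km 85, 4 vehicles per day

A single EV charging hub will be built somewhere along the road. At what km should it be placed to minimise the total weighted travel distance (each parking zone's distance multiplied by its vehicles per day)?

x = 33

For a sum of weighted absolute distances on a line, the optimum is the weighted median (not the mean). Total weight W = 435; half-weight = 217.5.
Sort by position and accumulate weight:
  km 22 (F, w=7) → cum 7
  km 23 (B, w=100) → cum 107
  km 27 (D, w=100) → cum 207
  km 33 (C, w=70) → cum 277  ≥ 217.5 → median here
  km 38 (G, w=50) → cum 327
  km 57 (A, w=4) → cum 331
  km 73 (E, w=100) → cum 431
  km 85 (H, w=4) → cum 435
Optimal location: km 33.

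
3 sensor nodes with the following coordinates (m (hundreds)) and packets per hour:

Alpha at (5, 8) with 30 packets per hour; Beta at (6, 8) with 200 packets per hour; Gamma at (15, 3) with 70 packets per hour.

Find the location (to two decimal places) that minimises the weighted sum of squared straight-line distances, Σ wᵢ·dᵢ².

The minimiser of Σwᵢ‖p−pᵢ‖² is the weighted centroid p* = (Σwᵢpᵢ)/(Σwᵢ).
Σwᵢ = 300.
Σwᵢxᵢ = 30·5 + 200·6 + 70·15 = 2400.
Σwᵢyᵢ = 30·8 + 200·8 + 70·3 = 2050.
x* = 2400/300 = 8.00, y* = 2050/300 = 6.83.

(8.00, 6.83)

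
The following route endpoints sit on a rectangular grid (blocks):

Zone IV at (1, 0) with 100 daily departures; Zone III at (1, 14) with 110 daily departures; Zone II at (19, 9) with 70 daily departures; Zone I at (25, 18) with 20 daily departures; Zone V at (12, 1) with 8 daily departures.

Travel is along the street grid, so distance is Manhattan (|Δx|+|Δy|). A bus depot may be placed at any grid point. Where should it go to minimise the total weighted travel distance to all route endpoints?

Manhattan distance separates: Σwᵢ(|x−xᵢ|+|y−yᵢ|) = Σwᵢ|x−xᵢ| + Σwᵢ|y−yᵢ|, so x and y are optimised independently as 1-D weighted medians.
Total weight W = 308; half = 154.
x-coordinate, sorted with cumulative weight:
  x=1 (Zone IV, w=100) cum 100
  x=1 (Zone III, w=110) cum 210  ← median
  x=12 (Zone V, w=8) cum 218
  x=19 (Zone II, w=70) cum 288
  x=25 (Zone I, w=20) cum 308
⇒ x* = 1
y-coordinate, sorted with cumulative weight:
  y=0 (Zone IV, w=100) cum 100
  y=1 (Zone V, w=8) cum 108
  y=9 (Zone II, w=70) cum 178  ← median
  y=14 (Zone III, w=110) cum 288
  y=18 (Zone I, w=20) cum 308
⇒ y* = 9

(1, 9)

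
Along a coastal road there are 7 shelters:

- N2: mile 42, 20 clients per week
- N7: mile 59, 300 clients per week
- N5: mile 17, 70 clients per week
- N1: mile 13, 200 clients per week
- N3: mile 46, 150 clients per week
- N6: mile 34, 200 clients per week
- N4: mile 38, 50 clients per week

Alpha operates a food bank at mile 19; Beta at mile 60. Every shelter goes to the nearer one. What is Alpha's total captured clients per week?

520

The indifferent point is the midpoint (19+60)/2 = 39.5; shelters left of it (closer to Alpha at 19) go to Alpha, those right go to Beta.
  N1 at 13 (w=200) → Alpha
  N5 at 17 (w=70) → Alpha
  N6 at 34 (w=200) → Alpha
  N4 at 38 (w=50) → Alpha
  N2 at 42 (w=20) → Beta
  N3 at 46 (w=150) → Beta
  N7 at 59 (w=300) → Beta
Alpha captures 520; Beta captures 470.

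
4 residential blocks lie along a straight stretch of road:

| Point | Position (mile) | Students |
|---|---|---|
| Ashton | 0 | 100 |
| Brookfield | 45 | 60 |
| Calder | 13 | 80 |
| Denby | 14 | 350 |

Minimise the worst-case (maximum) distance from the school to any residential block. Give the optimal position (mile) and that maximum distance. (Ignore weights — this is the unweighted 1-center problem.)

The 1-center on a line is the midpoint of the two extreme points: leftmost at 0, rightmost at 45.
Optimal location = (0 + 45)/2 = 22.5; maximum distance = (45 − 0)/2 = 22.5.

location 22.5, max distance 22.5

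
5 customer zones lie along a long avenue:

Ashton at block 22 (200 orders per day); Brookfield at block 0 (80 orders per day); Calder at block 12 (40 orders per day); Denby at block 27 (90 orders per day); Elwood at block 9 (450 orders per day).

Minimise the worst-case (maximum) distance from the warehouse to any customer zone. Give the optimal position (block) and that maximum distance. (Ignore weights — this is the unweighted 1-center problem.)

The 1-center on a line is the midpoint of the two extreme points: leftmost at 0, rightmost at 27.
Optimal location = (0 + 27)/2 = 13.5; maximum distance = (27 − 0)/2 = 13.5.

location 13.5, max distance 13.5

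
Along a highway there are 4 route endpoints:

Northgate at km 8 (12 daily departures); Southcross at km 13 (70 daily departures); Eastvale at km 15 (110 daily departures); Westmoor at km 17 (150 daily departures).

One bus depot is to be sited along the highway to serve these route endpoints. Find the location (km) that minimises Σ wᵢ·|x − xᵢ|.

For a sum of weighted absolute distances on a line, the optimum is the weighted median (not the mean). Total weight W = 342; half-weight = 171.
Sort by position and accumulate weight:
  km 8 (Northgate, w=12) → cum 12
  km 13 (Southcross, w=70) → cum 82
  km 15 (Eastvale, w=110) → cum 192  ≥ 171 → median here
  km 17 (Westmoor, w=150) → cum 342
Optimal location: km 15.

x = 15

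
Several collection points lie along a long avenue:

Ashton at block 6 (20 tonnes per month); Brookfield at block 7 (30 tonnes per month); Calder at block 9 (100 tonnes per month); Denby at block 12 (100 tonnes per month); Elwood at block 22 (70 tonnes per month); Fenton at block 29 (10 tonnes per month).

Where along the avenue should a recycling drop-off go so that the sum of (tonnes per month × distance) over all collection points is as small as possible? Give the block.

x = 12

For a sum of weighted absolute distances on a line, the optimum is the weighted median (not the mean). Total weight W = 330; half-weight = 165.
Sort by position and accumulate weight:
  block 6 (Ashton, w=20) → cum 20
  block 7 (Brookfield, w=30) → cum 50
  block 9 (Calder, w=100) → cum 150
  block 12 (Denby, w=100) → cum 250  ≥ 165 → median here
  block 22 (Elwood, w=70) → cum 320
  block 29 (Fenton, w=10) → cum 330
Optimal location: block 12.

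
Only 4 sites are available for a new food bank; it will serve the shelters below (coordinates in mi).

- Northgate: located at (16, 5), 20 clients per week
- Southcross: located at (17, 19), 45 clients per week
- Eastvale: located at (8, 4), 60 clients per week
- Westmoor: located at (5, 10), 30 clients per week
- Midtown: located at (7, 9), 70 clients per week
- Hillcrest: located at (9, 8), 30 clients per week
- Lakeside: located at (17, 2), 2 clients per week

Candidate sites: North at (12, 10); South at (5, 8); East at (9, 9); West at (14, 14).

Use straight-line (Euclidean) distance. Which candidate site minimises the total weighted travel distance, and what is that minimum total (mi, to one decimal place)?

Total weighted distance at each candidate:
  North (12, 10): total = 1718.0
  South (5, 8): total = 1623.9
  East (9, 9): total = 1358.4
  West (14, 14): total = 2303.2
Minimum is at East with total 1358.4 mi.

East, total 1358.4 mi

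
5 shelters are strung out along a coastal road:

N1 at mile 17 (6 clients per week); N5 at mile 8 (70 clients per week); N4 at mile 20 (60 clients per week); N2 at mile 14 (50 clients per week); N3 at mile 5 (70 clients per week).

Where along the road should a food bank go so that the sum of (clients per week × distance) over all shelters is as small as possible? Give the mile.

For a sum of weighted absolute distances on a line, the optimum is the weighted median (not the mean). Total weight W = 256; half-weight = 128.
Sort by position and accumulate weight:
  mile 5 (N3, w=70) → cum 70
  mile 8 (N5, w=70) → cum 140  ≥ 128 → median here
  mile 14 (N2, w=50) → cum 190
  mile 17 (N1, w=6) → cum 196
  mile 20 (N4, w=60) → cum 256
Optimal location: mile 8.

x = 8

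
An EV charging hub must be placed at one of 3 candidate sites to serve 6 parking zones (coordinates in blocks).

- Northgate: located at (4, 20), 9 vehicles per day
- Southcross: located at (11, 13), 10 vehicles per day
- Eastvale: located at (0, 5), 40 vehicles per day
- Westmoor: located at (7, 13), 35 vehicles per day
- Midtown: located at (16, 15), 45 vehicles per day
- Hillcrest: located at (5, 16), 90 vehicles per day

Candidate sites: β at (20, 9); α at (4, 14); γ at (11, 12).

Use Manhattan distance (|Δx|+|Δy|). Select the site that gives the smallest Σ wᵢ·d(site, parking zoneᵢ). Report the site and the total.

Total weighted distance at each candidate:
  β (20, 9): total = 4358
  α (4, 14): total = 1649
  γ (11, 12): total = 2300
Minimum is at α with total 1649 blocks.

α, total 1649 blocks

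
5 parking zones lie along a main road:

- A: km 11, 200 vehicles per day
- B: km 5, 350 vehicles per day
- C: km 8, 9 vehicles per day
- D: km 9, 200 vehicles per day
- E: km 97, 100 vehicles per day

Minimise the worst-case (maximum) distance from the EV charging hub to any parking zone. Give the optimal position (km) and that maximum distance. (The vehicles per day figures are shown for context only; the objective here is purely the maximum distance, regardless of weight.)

location 51, max distance 46

The 1-center on a line is the midpoint of the two extreme points: leftmost at 5, rightmost at 97.
Optimal location = (5 + 97)/2 = 51; maximum distance = (97 − 5)/2 = 46.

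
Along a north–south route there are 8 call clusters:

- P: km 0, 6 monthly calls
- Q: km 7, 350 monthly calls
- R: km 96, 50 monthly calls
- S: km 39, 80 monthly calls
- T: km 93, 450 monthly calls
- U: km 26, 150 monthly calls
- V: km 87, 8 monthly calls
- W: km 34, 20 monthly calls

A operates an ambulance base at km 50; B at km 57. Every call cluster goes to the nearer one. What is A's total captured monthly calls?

606

The indifferent point is the midpoint (50+57)/2 = 53.5; call clusters left of it (closer to A at 50) go to A, those right go to B.
  P at 0 (w=6) → A
  Q at 7 (w=350) → A
  U at 26 (w=150) → A
  W at 34 (w=20) → A
  S at 39 (w=80) → A
  V at 87 (w=8) → B
  T at 93 (w=450) → B
  R at 96 (w=50) → B
A captures 606; B captures 508.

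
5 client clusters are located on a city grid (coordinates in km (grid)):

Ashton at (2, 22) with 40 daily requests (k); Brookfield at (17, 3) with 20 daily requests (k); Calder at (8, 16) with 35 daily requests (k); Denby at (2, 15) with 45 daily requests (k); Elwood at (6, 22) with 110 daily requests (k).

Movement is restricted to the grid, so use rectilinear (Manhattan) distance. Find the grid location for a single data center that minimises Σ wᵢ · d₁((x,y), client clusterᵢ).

Manhattan distance separates: Σwᵢ(|x−xᵢ|+|y−yᵢ|) = Σwᵢ|x−xᵢ| + Σwᵢ|y−yᵢ|, so x and y are optimised independently as 1-D weighted medians.
Total weight W = 250; half = 125.
x-coordinate, sorted with cumulative weight:
  x=2 (Ashton, w=40) cum 40
  x=2 (Denby, w=45) cum 85
  x=6 (Elwood, w=110) cum 195  ← median
  x=8 (Calder, w=35) cum 230
  x=17 (Brookfield, w=20) cum 250
⇒ x* = 6
y-coordinate, sorted with cumulative weight:
  y=3 (Brookfield, w=20) cum 20
  y=15 (Denby, w=45) cum 65
  y=16 (Calder, w=35) cum 100
  y=22 (Ashton, w=40) cum 140  ← median
  y=22 (Elwood, w=110) cum 250
⇒ y* = 22

(6, 22)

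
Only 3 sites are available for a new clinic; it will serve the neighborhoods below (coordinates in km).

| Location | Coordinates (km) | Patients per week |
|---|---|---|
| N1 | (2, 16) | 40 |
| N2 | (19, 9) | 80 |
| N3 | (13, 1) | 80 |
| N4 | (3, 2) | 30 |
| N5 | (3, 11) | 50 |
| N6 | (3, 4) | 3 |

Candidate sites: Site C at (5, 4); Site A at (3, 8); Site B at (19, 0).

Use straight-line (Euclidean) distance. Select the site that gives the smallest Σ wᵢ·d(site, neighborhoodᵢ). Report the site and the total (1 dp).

Site C, total 2822.4 km

Total weighted distance at each candidate:
  Site C (5, 4): total = 2822.4
  Site A (3, 8): total = 2923.5
  Site B (19, 0): total = 3644.5
Minimum is at Site C with total 2822.4 km.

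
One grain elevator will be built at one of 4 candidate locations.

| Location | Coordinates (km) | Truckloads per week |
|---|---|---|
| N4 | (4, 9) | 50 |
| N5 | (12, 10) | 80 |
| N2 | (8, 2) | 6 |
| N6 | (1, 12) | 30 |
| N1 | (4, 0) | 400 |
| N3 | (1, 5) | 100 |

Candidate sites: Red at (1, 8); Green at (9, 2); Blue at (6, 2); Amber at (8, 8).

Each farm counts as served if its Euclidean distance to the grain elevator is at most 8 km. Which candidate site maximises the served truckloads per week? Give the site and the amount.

Blue, covering 556

Coverage radius r = 8 km; a point is covered iff (Δx)²+(Δy)² ≤ 8² = 64.
  Red (1, 8): covers {N4, N6, N3} → 180
  Green (9, 2): covers {N2, N1} → 406
  Blue (6, 2): covers {N4, N2, N1, N3} → 556
  Amber (8, 8): covers {N4, N5, N2, N3} → 236
Maximum coverage at Blue: 556 truckloads per week.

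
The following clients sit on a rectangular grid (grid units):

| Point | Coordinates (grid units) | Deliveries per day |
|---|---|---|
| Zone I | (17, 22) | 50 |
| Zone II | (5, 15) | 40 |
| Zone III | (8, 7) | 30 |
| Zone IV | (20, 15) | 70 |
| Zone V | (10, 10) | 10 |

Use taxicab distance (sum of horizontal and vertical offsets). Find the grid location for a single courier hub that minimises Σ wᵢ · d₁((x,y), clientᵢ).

Manhattan distance separates: Σwᵢ(|x−xᵢ|+|y−yᵢ|) = Σwᵢ|x−xᵢ| + Σwᵢ|y−yᵢ|, so x and y are optimised independently as 1-D weighted medians.
Total weight W = 200; half = 100.
x-coordinate, sorted with cumulative weight:
  x=5 (Zone II, w=40) cum 40
  x=8 (Zone III, w=30) cum 70
  x=10 (Zone V, w=10) cum 80
  x=17 (Zone I, w=50) cum 130  ← median
  x=20 (Zone IV, w=70) cum 200
⇒ x* = 17
y-coordinate, sorted with cumulative weight:
  y=7 (Zone III, w=30) cum 30
  y=10 (Zone V, w=10) cum 40
  y=15 (Zone II, w=40) cum 80
  y=15 (Zone IV, w=70) cum 150  ← median
  y=22 (Zone I, w=50) cum 200
⇒ y* = 15

(17, 15)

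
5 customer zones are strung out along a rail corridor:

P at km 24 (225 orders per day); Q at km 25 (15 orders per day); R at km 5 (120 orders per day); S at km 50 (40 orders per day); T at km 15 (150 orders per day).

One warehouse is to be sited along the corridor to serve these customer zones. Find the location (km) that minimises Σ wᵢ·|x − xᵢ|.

For a sum of weighted absolute distances on a line, the optimum is the weighted median (not the mean). Total weight W = 550; half-weight = 275.
Sort by position and accumulate weight:
  km 5 (R, w=120) → cum 120
  km 15 (T, w=150) → cum 270
  km 24 (P, w=225) → cum 495  ≥ 275 → median here
  km 25 (Q, w=15) → cum 510
  km 50 (S, w=40) → cum 550
Optimal location: km 24.

x = 24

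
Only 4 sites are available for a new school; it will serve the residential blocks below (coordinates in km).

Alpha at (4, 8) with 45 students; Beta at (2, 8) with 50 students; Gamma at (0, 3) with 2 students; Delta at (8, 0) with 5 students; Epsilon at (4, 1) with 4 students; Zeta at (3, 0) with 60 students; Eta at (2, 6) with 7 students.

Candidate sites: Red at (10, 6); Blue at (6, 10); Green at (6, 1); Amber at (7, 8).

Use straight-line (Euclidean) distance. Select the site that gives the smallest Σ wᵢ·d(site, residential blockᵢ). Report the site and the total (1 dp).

Green, total 997.1 km

Total weighted distance at each candidate:
  Red (10, 6): total = 1389.8
  Blue (6, 10): total = 1123.2
  Green (6, 1): total = 997.1
  Amber (7, 8): total = 1047.3
Minimum is at Green with total 997.1 km.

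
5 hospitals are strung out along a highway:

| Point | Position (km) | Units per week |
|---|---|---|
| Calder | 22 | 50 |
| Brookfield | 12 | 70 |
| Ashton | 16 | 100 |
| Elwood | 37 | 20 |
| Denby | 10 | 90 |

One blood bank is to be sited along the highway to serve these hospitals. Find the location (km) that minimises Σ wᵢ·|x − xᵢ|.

For a sum of weighted absolute distances on a line, the optimum is the weighted median (not the mean). Total weight W = 330; half-weight = 165.
Sort by position and accumulate weight:
  km 10 (Denby, w=90) → cum 90
  km 12 (Brookfield, w=70) → cum 160
  km 16 (Ashton, w=100) → cum 260  ≥ 165 → median here
  km 22 (Calder, w=50) → cum 310
  km 37 (Elwood, w=20) → cum 330
Optimal location: km 16.

x = 16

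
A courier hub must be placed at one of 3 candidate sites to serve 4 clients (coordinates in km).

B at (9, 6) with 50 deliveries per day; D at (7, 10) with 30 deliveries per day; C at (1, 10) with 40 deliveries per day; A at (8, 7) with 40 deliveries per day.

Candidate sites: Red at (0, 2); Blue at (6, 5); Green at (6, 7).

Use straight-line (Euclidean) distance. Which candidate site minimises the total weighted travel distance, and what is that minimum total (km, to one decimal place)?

Total weighted distance at each candidate:
  Red (0, 2): total = 1511.2
  Blue (6, 5): total = 707.1
  Green (6, 7): total = 566.2
Minimum is at Green with total 566.2 km.

Green, total 566.2 km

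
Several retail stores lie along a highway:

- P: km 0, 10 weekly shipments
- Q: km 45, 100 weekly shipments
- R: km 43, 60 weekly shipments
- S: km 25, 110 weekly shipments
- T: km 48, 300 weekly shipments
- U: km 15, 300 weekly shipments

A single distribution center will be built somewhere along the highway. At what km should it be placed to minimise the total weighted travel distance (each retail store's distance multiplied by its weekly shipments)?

For a sum of weighted absolute distances on a line, the optimum is the weighted median (not the mean). Total weight W = 880; half-weight = 440.
Sort by position and accumulate weight:
  km 0 (P, w=10) → cum 10
  km 15 (U, w=300) → cum 310
  km 25 (S, w=110) → cum 420
  km 43 (R, w=60) → cum 480  ≥ 440 → median here
  km 45 (Q, w=100) → cum 580
  km 48 (T, w=300) → cum 880
Optimal location: km 43.

x = 43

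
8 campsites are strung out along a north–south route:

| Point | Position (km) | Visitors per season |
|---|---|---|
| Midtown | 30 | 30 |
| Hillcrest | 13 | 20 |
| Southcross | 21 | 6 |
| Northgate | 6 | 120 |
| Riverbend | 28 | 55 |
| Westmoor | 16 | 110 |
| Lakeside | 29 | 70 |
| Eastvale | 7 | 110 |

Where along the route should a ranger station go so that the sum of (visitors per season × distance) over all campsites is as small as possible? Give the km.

For a sum of weighted absolute distances on a line, the optimum is the weighted median (not the mean). Total weight W = 521; half-weight = 260.5.
Sort by position and accumulate weight:
  km 6 (Northgate, w=120) → cum 120
  km 7 (Eastvale, w=110) → cum 230
  km 13 (Hillcrest, w=20) → cum 250
  km 16 (Westmoor, w=110) → cum 360  ≥ 260.5 → median here
  km 21 (Southcross, w=6) → cum 366
  km 28 (Riverbend, w=55) → cum 421
  km 29 (Lakeside, w=70) → cum 491
  km 30 (Midtown, w=30) → cum 521
Optimal location: km 16.

x = 16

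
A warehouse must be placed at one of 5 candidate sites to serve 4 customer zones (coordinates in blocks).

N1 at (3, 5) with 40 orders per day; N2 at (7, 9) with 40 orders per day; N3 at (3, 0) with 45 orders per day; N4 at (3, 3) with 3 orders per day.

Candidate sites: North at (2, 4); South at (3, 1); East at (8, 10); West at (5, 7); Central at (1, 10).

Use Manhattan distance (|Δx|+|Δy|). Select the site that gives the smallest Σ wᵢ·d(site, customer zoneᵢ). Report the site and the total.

Total weighted distance at each candidate:
  North (2, 4): total = 711
  South (3, 1): total = 691
  East (8, 10): total = 1191
  West (5, 7): total = 743
  Central (1, 10): total = 1127
Minimum is at South with total 691 blocks.

South, total 691 blocks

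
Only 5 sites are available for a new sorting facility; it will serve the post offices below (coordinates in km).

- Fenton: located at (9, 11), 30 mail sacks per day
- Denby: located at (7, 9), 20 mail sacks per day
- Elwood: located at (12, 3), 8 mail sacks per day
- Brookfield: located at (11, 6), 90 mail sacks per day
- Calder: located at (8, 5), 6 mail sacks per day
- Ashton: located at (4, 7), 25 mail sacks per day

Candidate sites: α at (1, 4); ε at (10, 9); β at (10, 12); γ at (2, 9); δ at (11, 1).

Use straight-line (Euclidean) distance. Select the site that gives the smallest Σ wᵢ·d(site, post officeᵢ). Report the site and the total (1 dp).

Total weighted distance at each candidate:
  α (1, 4): total = 1629.8
  ε (10, 9): total = 647.2
  β (10, 12): total = 987.4
  γ (2, 9): total = 1379.5
  δ (11, 1): total = 1213.2
Minimum is at ε with total 647.2 km.

ε, total 647.2 km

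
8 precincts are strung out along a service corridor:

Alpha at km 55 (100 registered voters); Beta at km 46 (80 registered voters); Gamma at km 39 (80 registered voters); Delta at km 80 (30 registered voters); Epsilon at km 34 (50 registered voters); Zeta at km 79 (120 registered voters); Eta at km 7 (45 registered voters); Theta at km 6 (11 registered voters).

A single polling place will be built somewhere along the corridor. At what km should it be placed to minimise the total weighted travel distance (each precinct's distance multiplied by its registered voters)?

For a sum of weighted absolute distances on a line, the optimum is the weighted median (not the mean). Total weight W = 516; half-weight = 258.
Sort by position and accumulate weight:
  km 6 (Theta, w=11) → cum 11
  km 7 (Eta, w=45) → cum 56
  km 34 (Epsilon, w=50) → cum 106
  km 39 (Gamma, w=80) → cum 186
  km 46 (Beta, w=80) → cum 266  ≥ 258 → median here
  km 55 (Alpha, w=100) → cum 366
  km 79 (Zeta, w=120) → cum 486
  km 80 (Delta, w=30) → cum 516
Optimal location: km 46.

x = 46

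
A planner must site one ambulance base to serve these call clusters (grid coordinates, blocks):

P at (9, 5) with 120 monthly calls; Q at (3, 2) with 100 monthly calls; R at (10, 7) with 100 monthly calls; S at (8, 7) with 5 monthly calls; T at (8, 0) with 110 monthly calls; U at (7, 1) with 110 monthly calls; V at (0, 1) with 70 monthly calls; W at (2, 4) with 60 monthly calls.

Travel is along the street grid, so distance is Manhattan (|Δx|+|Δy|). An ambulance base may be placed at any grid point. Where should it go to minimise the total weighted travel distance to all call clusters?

Manhattan distance separates: Σwᵢ(|x−xᵢ|+|y−yᵢ|) = Σwᵢ|x−xᵢ| + Σwᵢ|y−yᵢ|, so x and y are optimised independently as 1-D weighted medians.
Total weight W = 675; half = 337.5.
x-coordinate, sorted with cumulative weight:
  x=0 (V, w=70) cum 70
  x=2 (W, w=60) cum 130
  x=3 (Q, w=100) cum 230
  x=7 (U, w=110) cum 340  ← median
  x=8 (S, w=5) cum 345
  x=8 (T, w=110) cum 455
  x=9 (P, w=120) cum 575
  x=10 (R, w=100) cum 675
⇒ x* = 7
y-coordinate, sorted with cumulative weight:
  y=0 (T, w=110) cum 110
  y=1 (U, w=110) cum 220
  y=1 (V, w=70) cum 290
  y=2 (Q, w=100) cum 390  ← median
  y=4 (W, w=60) cum 450
  y=5 (P, w=120) cum 570
  y=7 (R, w=100) cum 670
  y=7 (S, w=5) cum 675
⇒ y* = 2

(7, 2)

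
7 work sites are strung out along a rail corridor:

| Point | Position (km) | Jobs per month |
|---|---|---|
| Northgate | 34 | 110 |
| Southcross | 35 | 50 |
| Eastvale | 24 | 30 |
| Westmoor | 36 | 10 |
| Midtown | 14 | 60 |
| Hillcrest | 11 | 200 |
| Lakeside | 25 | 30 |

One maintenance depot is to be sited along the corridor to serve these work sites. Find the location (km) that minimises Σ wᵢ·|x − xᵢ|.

For a sum of weighted absolute distances on a line, the optimum is the weighted median (not the mean). Total weight W = 490; half-weight = 245.
Sort by position and accumulate weight:
  km 11 (Hillcrest, w=200) → cum 200
  km 14 (Midtown, w=60) → cum 260  ≥ 245 → median here
  km 24 (Eastvale, w=30) → cum 290
  km 25 (Lakeside, w=30) → cum 320
  km 34 (Northgate, w=110) → cum 430
  km 35 (Southcross, w=50) → cum 480
  km 36 (Westmoor, w=10) → cum 490
Optimal location: km 14.

x = 14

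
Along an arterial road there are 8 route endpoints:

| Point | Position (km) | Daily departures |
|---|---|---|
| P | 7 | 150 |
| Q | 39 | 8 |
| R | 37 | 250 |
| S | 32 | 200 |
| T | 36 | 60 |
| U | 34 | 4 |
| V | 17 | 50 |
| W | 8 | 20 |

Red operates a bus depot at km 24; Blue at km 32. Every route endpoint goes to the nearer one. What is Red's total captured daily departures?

220

The indifferent point is the midpoint (24+32)/2 = 28; route endpoints left of it (closer to Red at 24) go to Red, those right go to Blue.
  P at 7 (w=150) → Red
  W at 8 (w=20) → Red
  V at 17 (w=50) → Red
  S at 32 (w=200) → Blue
  U at 34 (w=4) → Blue
  T at 36 (w=60) → Blue
  R at 37 (w=250) → Blue
  Q at 39 (w=8) → Blue
Red captures 220; Blue captures 522.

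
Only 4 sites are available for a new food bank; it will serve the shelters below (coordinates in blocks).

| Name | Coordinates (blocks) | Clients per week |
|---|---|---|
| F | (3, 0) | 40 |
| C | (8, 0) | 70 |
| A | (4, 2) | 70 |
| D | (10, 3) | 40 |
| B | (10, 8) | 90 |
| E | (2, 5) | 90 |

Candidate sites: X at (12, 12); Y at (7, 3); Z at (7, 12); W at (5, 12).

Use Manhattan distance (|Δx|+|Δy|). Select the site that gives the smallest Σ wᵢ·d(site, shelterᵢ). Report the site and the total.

Total weighted distance at each candidate:
  X (12, 12): total = 5730
  Y (7, 3): total = 2310
  Z (7, 12): total = 4650
  W (5, 12): total = 4650
Minimum is at Y with total 2310 blocks.

Y, total 2310 blocks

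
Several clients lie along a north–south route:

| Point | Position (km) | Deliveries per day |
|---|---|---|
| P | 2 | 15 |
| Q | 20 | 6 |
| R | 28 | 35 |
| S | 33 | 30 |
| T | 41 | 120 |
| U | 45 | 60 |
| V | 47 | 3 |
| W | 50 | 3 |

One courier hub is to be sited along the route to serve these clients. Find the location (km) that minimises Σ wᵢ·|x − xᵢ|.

x = 41

For a sum of weighted absolute distances on a line, the optimum is the weighted median (not the mean). Total weight W = 272; half-weight = 136.
Sort by position and accumulate weight:
  km 2 (P, w=15) → cum 15
  km 20 (Q, w=6) → cum 21
  km 28 (R, w=35) → cum 56
  km 33 (S, w=30) → cum 86
  km 41 (T, w=120) → cum 206  ≥ 136 → median here
  km 45 (U, w=60) → cum 266
  km 47 (V, w=3) → cum 269
  km 50 (W, w=3) → cum 272
Optimal location: km 41.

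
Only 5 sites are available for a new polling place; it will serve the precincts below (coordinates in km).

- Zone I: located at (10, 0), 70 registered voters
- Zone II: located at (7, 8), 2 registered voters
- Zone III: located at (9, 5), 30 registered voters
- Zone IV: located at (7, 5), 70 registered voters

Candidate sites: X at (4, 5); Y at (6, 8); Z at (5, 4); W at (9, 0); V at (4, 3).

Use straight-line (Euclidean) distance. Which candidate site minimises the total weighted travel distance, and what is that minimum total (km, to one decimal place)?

W, total 613.5 km

Total weighted distance at each candidate:
  X (4, 5): total = 915.2
  Y (6, 8): total = 976.7
  Z (5, 4): total = 737.4
  W (9, 0): total = 613.5
  V (4, 3): total = 895.2
Minimum is at W with total 613.5 km.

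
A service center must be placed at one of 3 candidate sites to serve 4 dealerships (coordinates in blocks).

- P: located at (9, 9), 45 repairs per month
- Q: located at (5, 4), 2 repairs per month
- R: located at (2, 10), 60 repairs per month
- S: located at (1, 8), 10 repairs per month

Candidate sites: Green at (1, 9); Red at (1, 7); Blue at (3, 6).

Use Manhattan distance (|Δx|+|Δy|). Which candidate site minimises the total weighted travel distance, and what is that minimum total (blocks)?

Green, total 508 blocks

Total weighted distance at each candidate:
  Green (1, 9): total = 508
  Red (1, 7): total = 714
  Blue (3, 6): total = 753
Minimum is at Green with total 508 blocks.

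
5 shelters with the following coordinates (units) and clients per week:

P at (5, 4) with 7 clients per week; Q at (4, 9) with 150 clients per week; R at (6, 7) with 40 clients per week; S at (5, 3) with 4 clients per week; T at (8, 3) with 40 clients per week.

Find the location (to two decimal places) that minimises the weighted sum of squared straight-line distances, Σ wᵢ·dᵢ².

(5.04, 7.43)

The minimiser of Σwᵢ‖p−pᵢ‖² is the weighted centroid p* = (Σwᵢpᵢ)/(Σwᵢ).
Σwᵢ = 241.
Σwᵢxᵢ = 7·5 + 150·4 + 40·6 + 4·5 + 40·8 = 1215.
Σwᵢyᵢ = 7·4 + 150·9 + 40·7 + 4·3 + 40·3 = 1790.
x* = 1215/241 = 5.04, y* = 1790/241 = 7.43.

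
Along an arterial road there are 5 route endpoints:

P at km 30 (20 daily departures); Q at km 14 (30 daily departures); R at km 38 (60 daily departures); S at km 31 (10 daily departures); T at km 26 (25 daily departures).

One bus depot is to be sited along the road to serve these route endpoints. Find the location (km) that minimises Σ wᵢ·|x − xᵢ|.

For a sum of weighted absolute distances on a line, the optimum is the weighted median (not the mean). Total weight W = 145; half-weight = 72.5.
Sort by position and accumulate weight:
  km 14 (Q, w=30) → cum 30
  km 26 (T, w=25) → cum 55
  km 30 (P, w=20) → cum 75  ≥ 72.5 → median here
  km 31 (S, w=10) → cum 85
  km 38 (R, w=60) → cum 145
Optimal location: km 30.

x = 30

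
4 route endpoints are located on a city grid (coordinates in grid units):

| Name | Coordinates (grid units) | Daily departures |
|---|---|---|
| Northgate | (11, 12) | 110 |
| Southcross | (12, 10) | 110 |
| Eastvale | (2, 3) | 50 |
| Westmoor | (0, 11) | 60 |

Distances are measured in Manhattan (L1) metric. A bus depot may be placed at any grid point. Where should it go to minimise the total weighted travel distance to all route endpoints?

(11, 11)

Manhattan distance separates: Σwᵢ(|x−xᵢ|+|y−yᵢ|) = Σwᵢ|x−xᵢ| + Σwᵢ|y−yᵢ|, so x and y are optimised independently as 1-D weighted medians.
Total weight W = 330; half = 165.
x-coordinate, sorted with cumulative weight:
  x=0 (Westmoor, w=60) cum 60
  x=2 (Eastvale, w=50) cum 110
  x=11 (Northgate, w=110) cum 220  ← median
  x=12 (Southcross, w=110) cum 330
⇒ x* = 11
y-coordinate, sorted with cumulative weight:
  y=3 (Eastvale, w=50) cum 50
  y=10 (Southcross, w=110) cum 160
  y=11 (Westmoor, w=60) cum 220  ← median
  y=12 (Northgate, w=110) cum 330
⇒ y* = 11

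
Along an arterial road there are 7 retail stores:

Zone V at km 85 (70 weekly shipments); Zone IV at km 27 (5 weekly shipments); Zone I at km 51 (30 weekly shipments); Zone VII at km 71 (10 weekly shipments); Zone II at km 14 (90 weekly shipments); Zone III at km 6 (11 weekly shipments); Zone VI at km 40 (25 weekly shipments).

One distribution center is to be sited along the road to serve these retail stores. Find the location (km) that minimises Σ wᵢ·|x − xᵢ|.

x = 40

For a sum of weighted absolute distances on a line, the optimum is the weighted median (not the mean). Total weight W = 241; half-weight = 120.5.
Sort by position and accumulate weight:
  km 6 (Zone III, w=11) → cum 11
  km 14 (Zone II, w=90) → cum 101
  km 27 (Zone IV, w=5) → cum 106
  km 40 (Zone VI, w=25) → cum 131  ≥ 120.5 → median here
  km 51 (Zone I, w=30) → cum 161
  km 71 (Zone VII, w=10) → cum 171
  km 85 (Zone V, w=70) → cum 241
Optimal location: km 40.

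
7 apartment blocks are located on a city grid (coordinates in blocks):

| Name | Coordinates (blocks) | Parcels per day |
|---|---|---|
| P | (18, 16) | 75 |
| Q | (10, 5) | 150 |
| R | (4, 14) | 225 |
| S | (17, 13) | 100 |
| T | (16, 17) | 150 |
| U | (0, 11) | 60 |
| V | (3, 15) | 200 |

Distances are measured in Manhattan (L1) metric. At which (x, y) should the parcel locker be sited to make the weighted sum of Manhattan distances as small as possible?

(4, 14)

Manhattan distance separates: Σwᵢ(|x−xᵢ|+|y−yᵢ|) = Σwᵢ|x−xᵢ| + Σwᵢ|y−yᵢ|, so x and y are optimised independently as 1-D weighted medians.
Total weight W = 960; half = 480.
x-coordinate, sorted with cumulative weight:
  x=0 (U, w=60) cum 60
  x=3 (V, w=200) cum 260
  x=4 (R, w=225) cum 485  ← median
  x=10 (Q, w=150) cum 635
  x=16 (T, w=150) cum 785
  x=17 (S, w=100) cum 885
  x=18 (P, w=75) cum 960
⇒ x* = 4
y-coordinate, sorted with cumulative weight:
  y=5 (Q, w=150) cum 150
  y=11 (U, w=60) cum 210
  y=13 (S, w=100) cum 310
  y=14 (R, w=225) cum 535  ← median
  y=15 (V, w=200) cum 735
  y=16 (P, w=75) cum 810
  y=17 (T, w=150) cum 960
⇒ y* = 14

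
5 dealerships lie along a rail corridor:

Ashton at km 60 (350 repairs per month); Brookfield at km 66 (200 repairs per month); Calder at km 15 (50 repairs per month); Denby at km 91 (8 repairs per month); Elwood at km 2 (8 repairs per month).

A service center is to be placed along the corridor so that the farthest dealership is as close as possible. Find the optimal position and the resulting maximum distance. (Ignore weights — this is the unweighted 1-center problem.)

The 1-center on a line is the midpoint of the two extreme points: leftmost at 2, rightmost at 91.
Optimal location = (2 + 91)/2 = 46.5; maximum distance = (91 − 2)/2 = 44.5.

location 46.5, max distance 44.5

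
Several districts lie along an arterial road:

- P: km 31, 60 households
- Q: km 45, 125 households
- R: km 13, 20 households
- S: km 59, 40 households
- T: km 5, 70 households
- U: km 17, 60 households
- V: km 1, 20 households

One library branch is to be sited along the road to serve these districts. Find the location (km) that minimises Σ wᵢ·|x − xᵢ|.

For a sum of weighted absolute distances on a line, the optimum is the weighted median (not the mean). Total weight W = 395; half-weight = 197.5.
Sort by position and accumulate weight:
  km 1 (V, w=20) → cum 20
  km 5 (T, w=70) → cum 90
  km 13 (R, w=20) → cum 110
  km 17 (U, w=60) → cum 170
  km 31 (P, w=60) → cum 230  ≥ 197.5 → median here
  km 45 (Q, w=125) → cum 355
  km 59 (S, w=40) → cum 395
Optimal location: km 31.

x = 31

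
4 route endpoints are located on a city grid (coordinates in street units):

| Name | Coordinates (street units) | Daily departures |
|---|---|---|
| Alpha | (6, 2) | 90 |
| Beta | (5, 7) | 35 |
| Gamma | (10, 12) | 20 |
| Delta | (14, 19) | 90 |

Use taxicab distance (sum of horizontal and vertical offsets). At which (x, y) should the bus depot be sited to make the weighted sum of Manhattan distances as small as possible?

(6, 7)

Manhattan distance separates: Σwᵢ(|x−xᵢ|+|y−yᵢ|) = Σwᵢ|x−xᵢ| + Σwᵢ|y−yᵢ|, so x and y are optimised independently as 1-D weighted medians.
Total weight W = 235; half = 117.5.
x-coordinate, sorted with cumulative weight:
  x=5 (Beta, w=35) cum 35
  x=6 (Alpha, w=90) cum 125  ← median
  x=10 (Gamma, w=20) cum 145
  x=14 (Delta, w=90) cum 235
⇒ x* = 6
y-coordinate, sorted with cumulative weight:
  y=2 (Alpha, w=90) cum 90
  y=7 (Beta, w=35) cum 125  ← median
  y=12 (Gamma, w=20) cum 145
  y=19 (Delta, w=90) cum 235
⇒ y* = 7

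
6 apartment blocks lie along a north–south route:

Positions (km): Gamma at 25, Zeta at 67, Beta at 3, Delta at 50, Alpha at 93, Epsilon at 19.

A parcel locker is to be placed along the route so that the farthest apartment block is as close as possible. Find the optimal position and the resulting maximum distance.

The 1-center on a line is the midpoint of the two extreme points: leftmost at 3, rightmost at 93.
Optimal location = (3 + 93)/2 = 48; maximum distance = (93 − 3)/2 = 45.

location 48, max distance 45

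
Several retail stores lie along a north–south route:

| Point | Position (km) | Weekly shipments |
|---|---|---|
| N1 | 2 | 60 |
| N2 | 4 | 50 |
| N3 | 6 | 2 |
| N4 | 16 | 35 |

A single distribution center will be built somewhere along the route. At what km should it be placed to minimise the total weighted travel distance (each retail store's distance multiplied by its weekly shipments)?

For a sum of weighted absolute distances on a line, the optimum is the weighted median (not the mean). Total weight W = 147; half-weight = 73.5.
Sort by position and accumulate weight:
  km 2 (N1, w=60) → cum 60
  km 4 (N2, w=50) → cum 110  ≥ 73.5 → median here
  km 6 (N3, w=2) → cum 112
  km 16 (N4, w=35) → cum 147
Optimal location: km 4.

x = 4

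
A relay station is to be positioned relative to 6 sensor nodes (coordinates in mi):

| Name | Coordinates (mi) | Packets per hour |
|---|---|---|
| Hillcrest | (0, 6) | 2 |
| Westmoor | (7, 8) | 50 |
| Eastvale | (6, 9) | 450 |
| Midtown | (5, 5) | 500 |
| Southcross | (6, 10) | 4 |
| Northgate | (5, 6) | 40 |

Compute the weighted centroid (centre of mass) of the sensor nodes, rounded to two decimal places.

(5.52, 6.92)

The minimiser of Σwᵢ‖p−pᵢ‖² is the weighted centroid p* = (Σwᵢpᵢ)/(Σwᵢ).
Σwᵢ = 1046.
Σwᵢxᵢ = 2·0 + 50·7 + 450·6 + 500·5 + 4·6 + 40·5 = 5774.
Σwᵢyᵢ = 2·6 + 50·8 + 450·9 + 500·5 + 4·10 + 40·6 = 7242.
x* = 5774/1046 = 5.52, y* = 7242/1046 = 6.92.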